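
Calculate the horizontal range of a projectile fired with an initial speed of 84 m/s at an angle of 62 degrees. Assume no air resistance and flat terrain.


R = v0^2 * sin(2*theta) / g = 84^2 * sin(2*62°) / 9.81 = 596.3 m

596.3 m


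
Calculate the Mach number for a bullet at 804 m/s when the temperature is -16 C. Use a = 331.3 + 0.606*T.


a = 331.3 + 0.606*(-16) = 321.604 m/s
M = v/a = 804/321.604 = 2.5

2.5


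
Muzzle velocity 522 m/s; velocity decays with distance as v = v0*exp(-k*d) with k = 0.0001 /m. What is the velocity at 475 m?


v = v0*exp(-k*d) = 522*exp(-0.0001*475) = 497.8 m/s

497.8 m/s


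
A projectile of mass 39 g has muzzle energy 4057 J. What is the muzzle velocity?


v = sqrt(2*E/m) = sqrt(2*4057/0.039) = 456.1 m/s

456.1 m/s


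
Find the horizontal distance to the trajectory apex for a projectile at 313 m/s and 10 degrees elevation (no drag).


R = v0^2*sin(2*theta)/g = 313^2*sin(2*10°)/9.81 = 3415.63 m
apex_dist = R/2 = 3415.63/2 = 1708 m

1708 m


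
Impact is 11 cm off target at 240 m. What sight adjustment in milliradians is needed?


1 mrad subtends 1 cm per 10 m of range, so adj = error_cm / (dist_m / 10) = 11 / (240/10) = 0.4583 mrad

0.4583 mrad


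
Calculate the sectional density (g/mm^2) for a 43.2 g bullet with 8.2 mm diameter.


SD = m/d^2 = 43.2/8.2^2 = 0.6425 g/mm^2

0.6425 g/mm^2


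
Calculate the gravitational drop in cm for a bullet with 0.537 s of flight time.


drop = 0.5*g*t^2 = 0.5*9.81*0.537^2 = 1.41445 m ≈ 141.4 cm

141.4 cm


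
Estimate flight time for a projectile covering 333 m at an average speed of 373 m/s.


t = d/v = 333/373 = 0.8928 s

0.8928 s


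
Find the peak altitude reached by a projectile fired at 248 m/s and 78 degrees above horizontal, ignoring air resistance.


H = (v0*sin(theta))^2 / (2g) = (248*sin(78°))^2 / (2*9.81) = 2999 m

2999 m


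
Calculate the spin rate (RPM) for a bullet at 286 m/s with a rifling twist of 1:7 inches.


twist_m = 7*0.0254 = 0.1778 m
spin = v/twist = 286/0.1778 = 1608.549 rev/s
RPM = spin*60 = 1608.549*60 ≈ 96513 RPM

96513 RPM


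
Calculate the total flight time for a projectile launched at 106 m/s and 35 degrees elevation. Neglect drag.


T = 2*v0*sin(theta)/g = 2*106*sin(35°)/9.81 = 12.4 s

12.4 s


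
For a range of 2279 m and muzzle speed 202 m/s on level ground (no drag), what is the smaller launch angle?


sin(2*theta) = R*g/v0^2 = 2279*9.81/202^2 = 0.547912, theta = arcsin(0.547912)/2 = 16.61°

16.61 degrees


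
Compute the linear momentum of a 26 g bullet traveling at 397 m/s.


p = m*v = 0.026*397 = 10.32 kg·m/s

10.32 kg·m/s


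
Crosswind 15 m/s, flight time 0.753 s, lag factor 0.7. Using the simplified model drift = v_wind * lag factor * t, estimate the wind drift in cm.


drift = v_wind * lag * t = 15 * 0.7 * 0.753 = 7.9065 m ≈ 790.6 cm

790.6 cm


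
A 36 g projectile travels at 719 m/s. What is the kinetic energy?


E = 0.5*m*v^2 = 0.5*0.036*719^2 = 9305 J

9305 J


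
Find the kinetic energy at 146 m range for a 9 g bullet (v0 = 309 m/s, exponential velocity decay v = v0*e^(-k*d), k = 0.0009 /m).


v = v0*exp(-k*d) = 309*exp(-0.0009*146) = 270.952 m/s
E = 0.5*m*v^2 = 0.5*0.009*270.952^2 = 330.4 J

330.4 J


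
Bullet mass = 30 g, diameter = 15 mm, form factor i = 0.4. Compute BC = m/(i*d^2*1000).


BC = m/(i*d^2*1000) = 30/(0.4 * 15^2 * 1000) = 0.0003333

0.0003333


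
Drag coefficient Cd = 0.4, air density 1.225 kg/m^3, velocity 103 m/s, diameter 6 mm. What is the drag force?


A = pi*(d/2)^2 = pi*(6/2000)^2 = 2.82743e-05 m^2
Fd = 0.5*Cd*rho*A*v^2 = 0.5*0.4*1.225*2.82743e-05*103^2 = 0.07349 N

0.07349 N


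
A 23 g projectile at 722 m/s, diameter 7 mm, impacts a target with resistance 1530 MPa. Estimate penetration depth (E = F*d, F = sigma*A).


A = pi*(d/2)^2 = pi*(7/2)^2 = 38.4845 mm^2
E = 0.5*m*v^2 = 0.5*0.023*722^2 = 5994.77 J
depth = E/(sigma*A) = 5994.77 J / (1530 MPa * 38.4845 mm^2) = 5994.77/(1530 * 38.4845) m = 0.101811 m ≈ 101.8 mm

101.8 mm


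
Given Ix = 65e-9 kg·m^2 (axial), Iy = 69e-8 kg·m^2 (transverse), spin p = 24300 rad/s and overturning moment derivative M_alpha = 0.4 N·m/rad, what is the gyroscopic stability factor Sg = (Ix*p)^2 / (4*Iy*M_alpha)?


Sg = Ix^2 * p^2 / (4 * Iy * M_alpha) = (65e-9)^2 * 24300^2 / (4 * 69e-8 * 0.4) = 2.26

2.26


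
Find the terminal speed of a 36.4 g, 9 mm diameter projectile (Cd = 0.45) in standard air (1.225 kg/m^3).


A = pi*(d/2)^2 = pi*(9/2000)^2 = 6.36173e-05 m^2
vt = sqrt(2mg/(Cd*rho*A)) = sqrt(2*0.0364*9.81/(0.45 * 1.225 * 6.36173e-05)) = 142.7 m/s

142.7 m/s


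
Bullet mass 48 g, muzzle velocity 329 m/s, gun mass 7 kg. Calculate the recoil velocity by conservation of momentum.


v_recoil = m_p * v_p / m_gun = 0.048 * 329 / 7 = 2.256 m/s

2.256 m/s


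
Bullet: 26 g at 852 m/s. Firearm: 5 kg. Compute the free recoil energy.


v_r = m_p*v_p/m_gun = 0.026*852/5 = 4.4304 m/s, E_r = 0.5*m_gun*v_r^2 = 0.5*5*4.4304^2 = 49.07 J

49.07 J


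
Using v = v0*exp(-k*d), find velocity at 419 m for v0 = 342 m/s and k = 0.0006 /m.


v = v0*exp(-k*d) = 342*exp(-0.0006*419) = 266 m/s

266 m/s


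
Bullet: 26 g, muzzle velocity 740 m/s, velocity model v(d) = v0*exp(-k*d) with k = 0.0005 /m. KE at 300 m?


v = v0*exp(-k*d) = 740*exp(-0.0005*300) = 636.924 m/s
E = 0.5*m*v^2 = 0.5*0.026*636.924^2 = 5274 J

5274 J


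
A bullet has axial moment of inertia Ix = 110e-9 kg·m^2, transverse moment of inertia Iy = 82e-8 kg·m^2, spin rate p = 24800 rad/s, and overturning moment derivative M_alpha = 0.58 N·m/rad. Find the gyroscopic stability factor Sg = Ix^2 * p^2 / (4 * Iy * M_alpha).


Sg = Ix^2 * p^2 / (4 * Iy * M_alpha) = (110e-9)^2 * 24800^2 / (4 * 82e-8 * 0.58) = 3.912

3.912


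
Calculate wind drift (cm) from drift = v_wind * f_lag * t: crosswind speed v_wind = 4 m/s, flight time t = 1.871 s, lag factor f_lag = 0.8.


drift = v_wind * lag * t = 4 * 0.8 * 1.871 = 5.9872 m ≈ 598.7 cm

598.7 cm


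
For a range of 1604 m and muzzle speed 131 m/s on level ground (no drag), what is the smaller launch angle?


sin(2*theta) = R*g/v0^2 = 1604*9.81/131^2 = 0.916919, theta = arcsin(0.916919)/2 = 33.24°

33.24 degrees


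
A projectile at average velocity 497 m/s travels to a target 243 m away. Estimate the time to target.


t = d/v = 243/497 = 0.4889 s

0.4889 s


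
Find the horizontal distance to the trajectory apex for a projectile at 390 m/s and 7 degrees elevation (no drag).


R = v0^2*sin(2*theta)/g = 390^2*sin(2*7°)/9.81 = 3750.9 m
apex_dist = R/2 = 3750.9/2 = 1875 m

1875 m


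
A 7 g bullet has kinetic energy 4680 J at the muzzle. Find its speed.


v = sqrt(2*E/m) = sqrt(2*4680/0.007) = 1156 m/s

1156 m/s


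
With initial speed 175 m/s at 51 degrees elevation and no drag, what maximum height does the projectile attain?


H = (v0*sin(theta))^2 / (2g) = (175*sin(51°))^2 / (2*9.81) = 942.7 m

942.7 m


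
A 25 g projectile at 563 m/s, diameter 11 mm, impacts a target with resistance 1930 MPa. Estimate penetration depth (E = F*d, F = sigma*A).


A = pi*(d/2)^2 = pi*(11/2)^2 = 95.0332 mm^2
E = 0.5*m*v^2 = 0.5*0.025*563^2 = 3962.11 J
depth = E/(sigma*A) = 3962.11 J / (1930 MPa * 95.0332 mm^2) = 3962.11/(1930 * 95.0332) m = 0.021602 m ≈ 21.6 mm

21.6 mm


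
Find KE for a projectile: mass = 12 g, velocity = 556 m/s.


E = 0.5*m*v^2 = 0.5*0.012*556^2 = 1855 J

1855 J


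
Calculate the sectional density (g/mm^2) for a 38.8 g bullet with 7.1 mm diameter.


SD = m/d^2 = 38.8/7.1^2 = 0.7697 g/mm^2

0.7697 g/mm^2


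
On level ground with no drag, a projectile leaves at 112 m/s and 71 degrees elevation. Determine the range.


R = v0^2 * sin(2*theta) / g = 112^2 * sin(2*71°) / 9.81 = 787.2 m

787.2 m


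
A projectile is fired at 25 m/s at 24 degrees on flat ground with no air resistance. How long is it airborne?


T = 2*v0*sin(theta)/g = 2*25*sin(24°)/9.81 = 2.073 s

2.073 s


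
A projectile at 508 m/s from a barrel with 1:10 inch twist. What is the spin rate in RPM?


twist_m = 10*0.0254 = 0.254 m
spin = v/twist = 508/0.254 = 2000 rev/s
RPM = spin*60 = 2000*60 ≈ 120000 RPM

120000 RPM


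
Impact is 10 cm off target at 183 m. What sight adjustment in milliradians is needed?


1 mrad subtends 1 cm per 10 m of range, so adj = error_cm / (dist_m / 10) = 10 / (183/10) = 0.5464 mrad

0.5464 mrad


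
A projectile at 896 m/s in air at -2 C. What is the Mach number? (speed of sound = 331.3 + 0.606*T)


a = 331.3 + 0.606*(-2) = 330.088 m/s
M = v/a = 896/330.088 = 2.714

2.714


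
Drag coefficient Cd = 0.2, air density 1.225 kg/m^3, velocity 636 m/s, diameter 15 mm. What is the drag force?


A = pi*(d/2)^2 = pi*(15/2000)^2 = 1.76715e-04 m^2
Fd = 0.5*Cd*rho*A*v^2 = 0.5*0.2*1.225*1.76715e-04*636^2 = 8.756 N

8.756 N


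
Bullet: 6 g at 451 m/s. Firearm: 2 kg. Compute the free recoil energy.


v_r = m_p*v_p/m_gun = 0.006*451/2 = 1.353 m/s, E_r = 0.5*m_gun*v_r^2 = 0.5*2*1.353^2 = 1.831 J

1.831 J


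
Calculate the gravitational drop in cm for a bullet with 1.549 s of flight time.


drop = 0.5*g*t^2 = 0.5*9.81*1.549^2 = 11.7691 m ≈ 1177 cm

1177 cm


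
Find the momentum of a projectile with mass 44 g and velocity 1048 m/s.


p = m*v = 0.044*1048 = 46.11 kg·m/s

46.11 kg·m/s


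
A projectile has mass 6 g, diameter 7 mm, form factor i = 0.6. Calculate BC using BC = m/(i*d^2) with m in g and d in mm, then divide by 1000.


BC = m/(i*d^2*1000) = 6/(0.6 * 7^2 * 1000) = 0.0002041

0.0002041


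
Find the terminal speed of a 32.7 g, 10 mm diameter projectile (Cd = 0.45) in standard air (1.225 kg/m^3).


A = pi*(d/2)^2 = pi*(10/2000)^2 = 7.85398e-05 m^2
vt = sqrt(2mg/(Cd*rho*A)) = sqrt(2*0.0327*9.81/(0.45 * 1.225 * 7.85398e-05)) = 121.7 m/s

121.7 m/s


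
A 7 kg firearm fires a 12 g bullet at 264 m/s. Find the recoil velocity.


v_recoil = m_p * v_p / m_gun = 0.012 * 264 / 7 = 0.4526 m/s

0.4526 m/s


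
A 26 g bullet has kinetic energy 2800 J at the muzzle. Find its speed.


v = sqrt(2*E/m) = sqrt(2*2800/0.026) = 464.1 m/s

464.1 m/s


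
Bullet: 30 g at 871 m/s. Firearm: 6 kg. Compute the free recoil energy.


v_r = m_p*v_p/m_gun = 0.03*871/6 = 4.355 m/s, E_r = 0.5*m_gun*v_r^2 = 0.5*6*4.355^2 = 56.9 J

56.9 J


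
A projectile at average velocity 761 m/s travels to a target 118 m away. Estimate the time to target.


t = d/v = 118/761 = 0.1551 s

0.1551 s


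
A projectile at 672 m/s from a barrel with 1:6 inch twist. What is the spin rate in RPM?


twist_m = 6*0.0254 = 0.1524 m
spin = v/twist = 672/0.1524 = 4409.449 rev/s
RPM = spin*60 = 4409.449*60 ≈ 264567 RPM

264567 RPM


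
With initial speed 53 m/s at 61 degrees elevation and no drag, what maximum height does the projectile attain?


H = (v0*sin(theta))^2 / (2g) = (53*sin(61°))^2 / (2*9.81) = 109.5 m

109.5 m


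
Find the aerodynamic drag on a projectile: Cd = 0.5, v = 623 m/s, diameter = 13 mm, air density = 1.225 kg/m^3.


A = pi*(d/2)^2 = pi*(13/2000)^2 = 1.32732e-04 m^2
Fd = 0.5*Cd*rho*A*v^2 = 0.5*0.5*1.225*1.32732e-04*623^2 = 15.78 N

15.78 N


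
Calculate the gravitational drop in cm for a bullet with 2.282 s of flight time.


drop = 0.5*g*t^2 = 0.5*9.81*2.282^2 = 25.5429 m ≈ 2554 cm

2554 cm


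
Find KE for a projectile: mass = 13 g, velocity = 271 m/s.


E = 0.5*m*v^2 = 0.5*0.013*271^2 = 477.4 J

477.4 J


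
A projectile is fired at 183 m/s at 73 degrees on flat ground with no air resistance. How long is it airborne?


T = 2*v0*sin(theta)/g = 2*183*sin(73°)/9.81 = 35.68 s

35.68 s


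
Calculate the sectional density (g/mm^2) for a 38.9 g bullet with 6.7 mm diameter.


SD = m/d^2 = 38.9/6.7^2 = 0.8666 g/mm^2

0.8666 g/mm^2


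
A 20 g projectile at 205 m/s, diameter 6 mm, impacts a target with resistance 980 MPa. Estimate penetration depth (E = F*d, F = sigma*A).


A = pi*(d/2)^2 = pi*(6/2)^2 = 28.2743 mm^2
E = 0.5*m*v^2 = 0.5*0.02*205^2 = 420.25 J
depth = E/(sigma*A) = 420.25 J / (980 MPa * 28.2743 mm^2) = 420.25/(980 * 28.2743) m = 0.0151666 m ≈ 15.17 mm

15.17 mm


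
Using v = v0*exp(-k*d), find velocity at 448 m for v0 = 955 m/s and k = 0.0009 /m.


v = v0*exp(-k*d) = 955*exp(-0.0009*448) = 638.1 m/s

638.1 m/s


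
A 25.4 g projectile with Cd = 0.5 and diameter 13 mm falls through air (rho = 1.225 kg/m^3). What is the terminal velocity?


A = pi*(d/2)^2 = pi*(13/2000)^2 = 1.32732e-04 m^2
vt = sqrt(2mg/(Cd*rho*A)) = sqrt(2*0.0254*9.81/(0.5 * 1.225 * 1.32732e-04)) = 78.29 m/s

78.29 m/s


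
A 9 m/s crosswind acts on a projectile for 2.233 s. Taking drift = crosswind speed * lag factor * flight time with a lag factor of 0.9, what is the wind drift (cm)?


drift = v_wind * lag * t = 9 * 0.9 * 2.233 = 18.0873 m ≈ 1809 cm

1809 cm


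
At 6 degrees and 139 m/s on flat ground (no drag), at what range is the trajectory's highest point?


R = v0^2*sin(2*theta)/g = 139^2*sin(2*6°)/9.81 = 409.486 m
apex_dist = R/2 = 409.486/2 = 204.7 m

204.7 m


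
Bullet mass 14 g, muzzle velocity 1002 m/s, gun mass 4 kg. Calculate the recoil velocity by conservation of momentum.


v_recoil = m_p * v_p / m_gun = 0.014 * 1002 / 4 = 3.507 m/s

3.507 m/s


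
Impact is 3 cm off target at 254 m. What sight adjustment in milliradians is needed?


1 mrad subtends 1 cm per 10 m of range, so adj = error_cm / (dist_m / 10) = 3 / (254/10) = 0.1181 mrad

0.1181 mrad


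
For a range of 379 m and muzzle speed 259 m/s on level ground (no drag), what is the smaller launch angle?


sin(2*theta) = R*g/v0^2 = 379*9.81/259^2 = 0.0554254, theta = arcsin(0.0554254)/2 = 1.589°

1.589 degrees


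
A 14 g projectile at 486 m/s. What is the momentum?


p = m*v = 0.014*486 = 6.804 kg·m/s

6.804 kg·m/s


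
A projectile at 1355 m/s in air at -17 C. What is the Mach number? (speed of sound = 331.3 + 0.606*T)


a = 331.3 + 0.606*(-17) = 320.998 m/s
M = v/a = 1355/320.998 = 4.221

4.221


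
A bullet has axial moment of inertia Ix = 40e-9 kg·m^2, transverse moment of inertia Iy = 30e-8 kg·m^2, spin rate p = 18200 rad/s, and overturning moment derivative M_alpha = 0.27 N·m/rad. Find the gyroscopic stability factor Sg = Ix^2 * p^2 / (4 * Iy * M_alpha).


Sg = Ix^2 * p^2 / (4 * Iy * M_alpha) = (40e-9)^2 * 18200^2 / (4 * 30e-8 * 0.27) = 1.636

1.636


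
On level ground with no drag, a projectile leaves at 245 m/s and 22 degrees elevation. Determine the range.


R = v0^2 * sin(2*theta) / g = 245^2 * sin(2*22°) / 9.81 = 4250 m

4250 m


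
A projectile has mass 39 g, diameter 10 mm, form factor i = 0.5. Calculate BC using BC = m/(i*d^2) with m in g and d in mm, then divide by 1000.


BC = m/(i*d^2*1000) = 39/(0.5 * 10^2 * 1000) = 0.00078

0.00078


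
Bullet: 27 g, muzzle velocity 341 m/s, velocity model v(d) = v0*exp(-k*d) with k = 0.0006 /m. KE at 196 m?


v = v0*exp(-k*d) = 341*exp(-0.0006*196) = 303.167 m/s
E = 0.5*m*v^2 = 0.5*0.027*303.167^2 = 1241 J

1241 J


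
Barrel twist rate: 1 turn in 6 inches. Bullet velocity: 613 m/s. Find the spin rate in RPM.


twist_m = 6*0.0254 = 0.1524 m
spin = v/twist = 613/0.1524 = 4022.31 rev/s
RPM = spin*60 = 4022.31*60 ≈ 241339 RPM

241339 RPM


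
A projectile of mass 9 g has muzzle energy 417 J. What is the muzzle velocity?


v = sqrt(2*E/m) = sqrt(2*417/0.009) = 304.4 m/s

304.4 m/s


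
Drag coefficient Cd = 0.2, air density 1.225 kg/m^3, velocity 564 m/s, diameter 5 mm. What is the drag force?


A = pi*(d/2)^2 = pi*(5/2000)^2 = 1.96350e-05 m^2
Fd = 0.5*Cd*rho*A*v^2 = 0.5*0.2*1.225*1.96350e-05*564^2 = 0.7651 N

0.7651 N


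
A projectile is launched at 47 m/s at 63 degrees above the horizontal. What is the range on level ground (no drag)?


R = v0^2 * sin(2*theta) / g = 47^2 * sin(2*63°) / 9.81 = 182.2 m

182.2 m


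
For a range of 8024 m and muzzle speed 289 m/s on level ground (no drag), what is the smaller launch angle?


sin(2*theta) = R*g/v0^2 = 8024*9.81/289^2 = 0.942463, theta = arcsin(0.942463)/2 = 35.23°

35.23 degrees


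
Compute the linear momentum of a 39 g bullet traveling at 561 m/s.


p = m*v = 0.039*561 = 21.88 kg·m/s

21.88 kg·m/s


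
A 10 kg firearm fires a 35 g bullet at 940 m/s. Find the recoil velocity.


v_recoil = m_p * v_p / m_gun = 0.035 * 940 / 10 = 3.29 m/s

3.29 m/s


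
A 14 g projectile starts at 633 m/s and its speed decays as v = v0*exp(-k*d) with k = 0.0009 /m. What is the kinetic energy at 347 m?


v = v0*exp(-k*d) = 633*exp(-0.0009*347) = 463.205 m/s
E = 0.5*m*v^2 = 0.5*0.014*463.205^2 = 1502 J

1502 J


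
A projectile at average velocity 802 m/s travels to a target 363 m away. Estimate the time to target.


t = d/v = 363/802 = 0.4526 s

0.4526 s


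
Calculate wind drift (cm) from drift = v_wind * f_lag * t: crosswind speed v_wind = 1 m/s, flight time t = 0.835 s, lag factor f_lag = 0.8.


drift = v_wind * lag * t = 1 * 0.8 * 0.835 = 0.668 m ≈ 66.8 cm

66.8 cm


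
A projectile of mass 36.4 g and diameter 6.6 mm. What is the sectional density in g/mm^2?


SD = m/d^2 = 36.4/6.6^2 = 0.8356 g/mm^2

0.8356 g/mm^2


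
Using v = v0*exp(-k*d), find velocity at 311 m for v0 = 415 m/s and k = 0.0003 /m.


v = v0*exp(-k*d) = 415*exp(-0.0003*311) = 378 m/s

378 m/s


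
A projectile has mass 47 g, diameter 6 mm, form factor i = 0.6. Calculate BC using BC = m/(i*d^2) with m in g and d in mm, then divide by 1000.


BC = m/(i*d^2*1000) = 47/(0.6 * 6^2 * 1000) = 0.002176

0.002176


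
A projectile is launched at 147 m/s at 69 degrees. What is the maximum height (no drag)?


H = (v0*sin(theta))^2 / (2g) = (147*sin(69°))^2 / (2*9.81) = 959.9 m

959.9 m


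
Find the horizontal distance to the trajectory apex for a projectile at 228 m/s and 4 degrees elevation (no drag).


R = v0^2*sin(2*theta)/g = 228^2*sin(2*4°)/9.81 = 737.49 m
apex_dist = R/2 = 737.49/2 = 368.7 m

368.7 m


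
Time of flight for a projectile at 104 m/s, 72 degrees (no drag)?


T = 2*v0*sin(theta)/g = 2*104*sin(72°)/9.81 = 20.17 s

20.17 s


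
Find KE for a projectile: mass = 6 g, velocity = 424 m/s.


E = 0.5*m*v^2 = 0.5*0.006*424^2 = 539.3 J

539.3 J


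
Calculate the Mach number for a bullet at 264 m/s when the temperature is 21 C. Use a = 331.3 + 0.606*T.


a = 331.3 + 0.606*(21) = 344.026 m/s
M = v/a = 264/344.026 = 0.7674

0.7674


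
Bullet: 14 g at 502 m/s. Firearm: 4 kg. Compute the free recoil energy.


v_r = m_p*v_p/m_gun = 0.014*502/4 = 1.757 m/s, E_r = 0.5*m_gun*v_r^2 = 0.5*4*1.757^2 = 6.174 J

6.174 J


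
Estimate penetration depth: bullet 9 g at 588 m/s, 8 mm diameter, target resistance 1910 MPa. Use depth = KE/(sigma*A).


A = pi*(d/2)^2 = pi*(8/2)^2 = 50.2655 mm^2
E = 0.5*m*v^2 = 0.5*0.009*588^2 = 1555.85 J
depth = E/(sigma*A) = 1555.85 J / (1910 MPa * 50.2655 mm^2) = 1555.85/(1910 * 50.2655) m = 0.0162056 m ≈ 16.21 mm

16.21 mm


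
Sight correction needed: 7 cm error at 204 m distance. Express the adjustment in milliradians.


1 mrad subtends 1 cm per 10 m of range, so adj = error_cm / (dist_m / 10) = 7 / (204/10) = 0.3431 mrad

0.3431 mrad


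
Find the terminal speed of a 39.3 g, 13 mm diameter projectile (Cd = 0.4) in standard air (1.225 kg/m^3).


A = pi*(d/2)^2 = pi*(13/2000)^2 = 1.32732e-04 m^2
vt = sqrt(2mg/(Cd*rho*A)) = sqrt(2*0.0393*9.81/(0.4 * 1.225 * 1.32732e-04)) = 108.9 m/s

108.9 m/s


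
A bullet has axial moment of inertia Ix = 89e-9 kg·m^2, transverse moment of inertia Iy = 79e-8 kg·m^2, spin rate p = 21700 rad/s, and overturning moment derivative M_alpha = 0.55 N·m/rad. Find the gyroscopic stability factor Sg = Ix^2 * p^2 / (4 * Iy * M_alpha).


Sg = Ix^2 * p^2 / (4 * Iy * M_alpha) = (89e-9)^2 * 21700^2 / (4 * 79e-8 * 0.55) = 2.146

2.146


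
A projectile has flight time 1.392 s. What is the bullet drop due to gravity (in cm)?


drop = 0.5*g*t^2 = 0.5*9.81*1.392^2 = 9.50424 m ≈ 950.4 cm

950.4 cm


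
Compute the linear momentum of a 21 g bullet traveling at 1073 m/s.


p = m*v = 0.021*1073 = 22.53 kg·m/s

22.53 kg·m/s


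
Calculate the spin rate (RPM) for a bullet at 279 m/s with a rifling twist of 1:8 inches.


twist_m = 8*0.0254 = 0.2032 m
spin = v/twist = 279/0.2032 = 1373.031 rev/s
RPM = spin*60 = 1373.031*60 ≈ 82382 RPM

82382 RPM


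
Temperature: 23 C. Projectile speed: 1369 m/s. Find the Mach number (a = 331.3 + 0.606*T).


a = 331.3 + 0.606*(23) = 345.238 m/s
M = v/a = 1369/345.238 = 3.965

3.965


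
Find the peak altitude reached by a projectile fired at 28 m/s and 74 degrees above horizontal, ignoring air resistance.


H = (v0*sin(theta))^2 / (2g) = (28*sin(74°))^2 / (2*9.81) = 36.92 m

36.92 m


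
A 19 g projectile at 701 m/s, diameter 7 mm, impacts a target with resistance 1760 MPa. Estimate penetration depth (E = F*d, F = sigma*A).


A = pi*(d/2)^2 = pi*(7/2)^2 = 38.4845 mm^2
E = 0.5*m*v^2 = 0.5*0.019*701^2 = 4668.31 J
depth = E/(sigma*A) = 4668.31 J / (1760 MPa * 38.4845 mm^2) = 4668.31/(1760 * 38.4845) m = 0.0689225 m ≈ 68.92 mm

68.92 mm


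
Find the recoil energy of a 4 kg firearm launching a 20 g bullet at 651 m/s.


v_r = m_p*v_p/m_gun = 0.02*651/4 = 3.255 m/s, E_r = 0.5*m_gun*v_r^2 = 0.5*4*3.255^2 = 21.19 J

21.19 J


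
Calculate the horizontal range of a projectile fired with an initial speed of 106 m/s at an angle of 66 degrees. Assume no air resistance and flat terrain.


R = v0^2 * sin(2*theta) / g = 106^2 * sin(2*66°) / 9.81 = 851.2 m

851.2 m


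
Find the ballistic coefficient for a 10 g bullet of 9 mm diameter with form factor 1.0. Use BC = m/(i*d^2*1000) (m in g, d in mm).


BC = m/(i*d^2*1000) = 10/(1.0 * 9^2 * 1000) = 0.0001235

0.0001235


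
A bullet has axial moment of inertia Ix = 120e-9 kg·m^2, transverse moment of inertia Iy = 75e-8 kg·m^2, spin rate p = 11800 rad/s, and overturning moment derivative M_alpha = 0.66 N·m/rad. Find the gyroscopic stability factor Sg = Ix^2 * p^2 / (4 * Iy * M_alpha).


Sg = Ix^2 * p^2 / (4 * Iy * M_alpha) = (120e-9)^2 * 11800^2 / (4 * 75e-8 * 0.66) = 1.013

1.013


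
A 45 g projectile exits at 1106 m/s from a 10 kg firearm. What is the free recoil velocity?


v_recoil = m_p * v_p / m_gun = 0.045 * 1106 / 10 = 4.977 m/s

4.977 m/s


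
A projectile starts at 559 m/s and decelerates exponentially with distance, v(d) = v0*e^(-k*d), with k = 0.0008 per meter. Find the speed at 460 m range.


v = v0*exp(-k*d) = 559*exp(-0.0008*460) = 386.9 m/s

386.9 m/s


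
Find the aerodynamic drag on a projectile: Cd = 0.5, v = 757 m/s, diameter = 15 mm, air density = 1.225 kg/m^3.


A = pi*(d/2)^2 = pi*(15/2000)^2 = 1.76715e-04 m^2
Fd = 0.5*Cd*rho*A*v^2 = 0.5*0.5*1.225*1.76715e-04*757^2 = 31.01 N

31.01 N


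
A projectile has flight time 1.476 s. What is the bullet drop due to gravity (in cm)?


drop = 0.5*g*t^2 = 0.5*9.81*1.476^2 = 10.6859 m ≈ 1069 cm

1069 cm


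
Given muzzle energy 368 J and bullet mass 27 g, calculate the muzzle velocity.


v = sqrt(2*E/m) = sqrt(2*368/0.027) = 165.1 m/s

165.1 m/s


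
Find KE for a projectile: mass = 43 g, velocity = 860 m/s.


E = 0.5*m*v^2 = 0.5*0.043*860^2 = 15901 J

15901 J


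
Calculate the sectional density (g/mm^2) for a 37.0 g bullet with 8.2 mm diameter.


SD = m/d^2 = 37.0/8.2^2 = 0.5503 g/mm^2

0.5503 g/mm^2


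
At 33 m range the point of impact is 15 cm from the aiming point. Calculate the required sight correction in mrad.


1 mrad subtends 1 cm per 10 m of range, so adj = error_cm / (dist_m / 10) = 15 / (33/10) = 4.545 mrad

4.545 mrad


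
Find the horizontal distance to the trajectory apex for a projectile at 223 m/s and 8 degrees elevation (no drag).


R = v0^2*sin(2*theta)/g = 223^2*sin(2*8°)/9.81 = 1397.27 m
apex_dist = R/2 = 1397.27/2 = 698.6 m

698.6 m


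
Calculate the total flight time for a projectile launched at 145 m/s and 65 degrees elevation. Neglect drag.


T = 2*v0*sin(theta)/g = 2*145*sin(65°)/9.81 = 26.79 s

26.79 s


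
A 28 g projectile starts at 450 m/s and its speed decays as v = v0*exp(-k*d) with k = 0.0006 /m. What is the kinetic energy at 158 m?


v = v0*exp(-k*d) = 450*exp(-0.0006*158) = 409.3 m/s
E = 0.5*m*v^2 = 0.5*0.028*409.3^2 = 2345 J

2345 J


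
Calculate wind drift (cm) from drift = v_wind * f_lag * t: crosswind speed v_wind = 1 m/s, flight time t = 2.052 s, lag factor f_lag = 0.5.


drift = v_wind * lag * t = 1 * 0.5 * 2.052 = 1.026 m ≈ 102.6 cm

102.6 cm


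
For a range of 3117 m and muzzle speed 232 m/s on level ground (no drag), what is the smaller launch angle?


sin(2*theta) = R*g/v0^2 = 3117*9.81/232^2 = 0.568107, theta = arcsin(0.568107)/2 = 17.31°

17.31 degrees


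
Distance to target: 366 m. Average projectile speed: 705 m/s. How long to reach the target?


t = d/v = 366/705 = 0.5191 s

0.5191 s


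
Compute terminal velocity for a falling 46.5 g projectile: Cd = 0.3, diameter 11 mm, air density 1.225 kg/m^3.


A = pi*(d/2)^2 = pi*(11/2000)^2 = 9.50332e-05 m^2
vt = sqrt(2mg/(Cd*rho*A)) = sqrt(2*0.0465*9.81/(0.3 * 1.225 * 9.50332e-05)) = 161.6 m/s

161.6 m/s


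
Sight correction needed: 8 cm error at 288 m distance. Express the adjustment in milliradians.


1 mrad subtends 1 cm per 10 m of range, so adj = error_cm / (dist_m / 10) = 8 / (288/10) = 0.2778 mrad

0.2778 mrad


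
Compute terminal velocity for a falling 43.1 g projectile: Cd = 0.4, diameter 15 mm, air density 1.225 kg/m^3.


A = pi*(d/2)^2 = pi*(15/2000)^2 = 1.76715e-04 m^2
vt = sqrt(2mg/(Cd*rho*A)) = sqrt(2*0.0431*9.81/(0.4 * 1.225 * 1.76715e-04)) = 98.82 m/s

98.82 m/s


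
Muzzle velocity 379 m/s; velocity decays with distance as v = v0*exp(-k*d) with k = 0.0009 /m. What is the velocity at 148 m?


v = v0*exp(-k*d) = 379*exp(-0.0009*148) = 331.7 m/s

331.7 m/s


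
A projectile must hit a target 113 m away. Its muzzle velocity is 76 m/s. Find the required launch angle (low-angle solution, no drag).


sin(2*theta) = R*g/v0^2 = 113*9.81/76^2 = 0.19192, theta = arcsin(0.19192)/2 = 5.532°

5.532 degrees


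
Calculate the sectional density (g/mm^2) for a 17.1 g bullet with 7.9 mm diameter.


SD = m/d^2 = 17.1/7.9^2 = 0.274 g/mm^2

0.274 g/mm^2


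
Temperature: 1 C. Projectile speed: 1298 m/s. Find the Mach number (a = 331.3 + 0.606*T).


a = 331.3 + 0.606*(1) = 331.906 m/s
M = v/a = 1298/331.906 = 3.911

3.911


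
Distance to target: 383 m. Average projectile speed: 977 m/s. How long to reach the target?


t = d/v = 383/977 = 0.392 s

0.392 s


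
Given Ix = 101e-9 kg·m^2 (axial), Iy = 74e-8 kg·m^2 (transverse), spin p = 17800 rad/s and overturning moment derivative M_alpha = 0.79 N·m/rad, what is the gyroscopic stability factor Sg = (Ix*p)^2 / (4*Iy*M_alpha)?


Sg = Ix^2 * p^2 / (4 * Iy * M_alpha) = (101e-9)^2 * 17800^2 / (4 * 74e-8 * 0.79) = 1.382

1.382


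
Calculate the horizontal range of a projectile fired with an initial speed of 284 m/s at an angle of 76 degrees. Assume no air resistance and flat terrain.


R = v0^2 * sin(2*theta) / g = 284^2 * sin(2*76°) / 9.81 = 3860 m

3860 m


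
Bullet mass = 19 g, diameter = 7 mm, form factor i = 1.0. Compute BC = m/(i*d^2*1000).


BC = m/(i*d^2*1000) = 19/(1.0 * 7^2 * 1000) = 0.0003878

0.0003878


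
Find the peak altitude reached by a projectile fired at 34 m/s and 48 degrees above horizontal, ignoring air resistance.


H = (v0*sin(theta))^2 / (2g) = (34*sin(48°))^2 / (2*9.81) = 32.54 m

32.54 m


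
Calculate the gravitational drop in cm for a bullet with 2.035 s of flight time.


drop = 0.5*g*t^2 = 0.5*9.81*2.035^2 = 20.3127 m ≈ 2031 cm

2031 cm


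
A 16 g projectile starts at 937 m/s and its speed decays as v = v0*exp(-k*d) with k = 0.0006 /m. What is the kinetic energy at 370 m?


v = v0*exp(-k*d) = 937*exp(-0.0006*370) = 750.458 m/s
E = 0.5*m*v^2 = 0.5*0.016*750.458^2 = 4505 J

4505 J


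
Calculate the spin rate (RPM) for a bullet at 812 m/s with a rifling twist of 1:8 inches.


twist_m = 8*0.0254 = 0.2032 m
spin = v/twist = 812/0.2032 = 3996.063 rev/s
RPM = spin*60 = 3996.063*60 ≈ 239764 RPM

239764 RPM


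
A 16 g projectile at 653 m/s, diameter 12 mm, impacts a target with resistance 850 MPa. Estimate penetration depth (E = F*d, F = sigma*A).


A = pi*(d/2)^2 = pi*(12/2)^2 = 113.097 mm^2
E = 0.5*m*v^2 = 0.5*0.016*653^2 = 3411.27 J
depth = E/(sigma*A) = 3411.27 J / (850 MPa * 113.097 mm^2) = 3411.27/(850 * 113.097) m = 0.035485 m ≈ 35.49 mm

35.49 mm


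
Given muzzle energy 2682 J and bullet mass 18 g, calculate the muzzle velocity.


v = sqrt(2*E/m) = sqrt(2*2682/0.018) = 545.9 m/s

545.9 m/s


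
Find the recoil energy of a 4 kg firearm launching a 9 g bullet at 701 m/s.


v_r = m_p*v_p/m_gun = 0.009*701/4 = 1.57725 m/s, E_r = 0.5*m_gun*v_r^2 = 0.5*4*1.57725^2 = 4.975 J

4.975 J


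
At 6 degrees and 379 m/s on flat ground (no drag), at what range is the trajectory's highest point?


R = v0^2*sin(2*theta)/g = 379^2*sin(2*6°)/9.81 = 3044.31 m
apex_dist = R/2 = 3044.31/2 = 1522 m

1522 m


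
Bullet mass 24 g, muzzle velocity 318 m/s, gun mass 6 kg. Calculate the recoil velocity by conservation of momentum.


v_recoil = m_p * v_p / m_gun = 0.024 * 318 / 6 = 1.272 m/s

1.272 m/s


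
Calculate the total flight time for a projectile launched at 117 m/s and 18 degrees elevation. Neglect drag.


T = 2*v0*sin(theta)/g = 2*117*sin(18°)/9.81 = 7.371 s

7.371 s


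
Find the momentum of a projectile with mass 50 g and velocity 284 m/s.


p = m*v = 0.05*284 = 14.2 kg·m/s

14.2 kg·m/s


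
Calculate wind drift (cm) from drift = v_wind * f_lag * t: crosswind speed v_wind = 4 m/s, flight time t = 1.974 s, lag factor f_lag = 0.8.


drift = v_wind * lag * t = 4 * 0.8 * 1.974 = 6.3168 m ≈ 631.7 cm

631.7 cm


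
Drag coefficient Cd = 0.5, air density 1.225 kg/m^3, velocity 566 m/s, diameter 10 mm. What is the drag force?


A = pi*(d/2)^2 = pi*(10/2000)^2 = 7.85398e-05 m^2
Fd = 0.5*Cd*rho*A*v^2 = 0.5*0.5*1.225*7.85398e-05*566^2 = 7.705 N

7.705 N


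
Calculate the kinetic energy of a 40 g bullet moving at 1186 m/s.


E = 0.5*m*v^2 = 0.5*0.04*1186^2 = 28132 J

28132 J


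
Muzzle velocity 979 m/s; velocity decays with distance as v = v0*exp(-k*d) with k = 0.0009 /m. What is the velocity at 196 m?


v = v0*exp(-k*d) = 979*exp(-0.0009*196) = 820.7 m/s

820.7 m/s


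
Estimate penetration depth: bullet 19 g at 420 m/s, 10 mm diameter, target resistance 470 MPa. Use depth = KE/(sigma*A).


A = pi*(d/2)^2 = pi*(10/2)^2 = 78.5398 mm^2
E = 0.5*m*v^2 = 0.5*0.019*420^2 = 1675.8 J
depth = E/(sigma*A) = 1675.8 J / (470 MPa * 78.5398 mm^2) = 1675.8/(470 * 78.5398) m = 0.0453978 m ≈ 45.4 mm

45.4 mm


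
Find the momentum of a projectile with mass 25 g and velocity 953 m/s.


p = m*v = 0.025*953 = 23.83 kg·m/s

23.83 kg·m/s


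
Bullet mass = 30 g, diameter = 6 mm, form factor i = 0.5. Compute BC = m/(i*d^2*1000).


BC = m/(i*d^2*1000) = 30/(0.5 * 6^2 * 1000) = 0.001667

0.001667


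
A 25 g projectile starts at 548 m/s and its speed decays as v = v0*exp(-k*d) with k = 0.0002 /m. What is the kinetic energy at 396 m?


v = v0*exp(-k*d) = 548*exp(-0.0002*396) = 506.273 m/s
E = 0.5*m*v^2 = 0.5*0.025*506.273^2 = 3204 J

3204 J


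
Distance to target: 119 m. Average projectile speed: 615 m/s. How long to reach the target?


t = d/v = 119/615 = 0.1935 s

0.1935 s


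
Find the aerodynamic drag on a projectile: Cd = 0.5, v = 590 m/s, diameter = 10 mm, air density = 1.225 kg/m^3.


A = pi*(d/2)^2 = pi*(10/2000)^2 = 7.85398e-05 m^2
Fd = 0.5*Cd*rho*A*v^2 = 0.5*0.5*1.225*7.85398e-05*590^2 = 8.373 N

8.373 N


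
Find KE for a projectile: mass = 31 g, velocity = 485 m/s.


E = 0.5*m*v^2 = 0.5*0.031*485^2 = 3646 J

3646 J


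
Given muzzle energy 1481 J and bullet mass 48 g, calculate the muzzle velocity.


v = sqrt(2*E/m) = sqrt(2*1481/0.048) = 248.4 m/s

248.4 m/s


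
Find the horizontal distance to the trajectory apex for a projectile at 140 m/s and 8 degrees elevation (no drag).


R = v0^2*sin(2*theta)/g = 140^2*sin(2*8°)/9.81 = 550.713 m
apex_dist = R/2 = 550.713/2 = 275.4 m

275.4 m


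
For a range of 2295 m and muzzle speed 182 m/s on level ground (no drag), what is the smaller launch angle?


sin(2*theta) = R*g/v0^2 = 2295*9.81/182^2 = 0.679687, theta = arcsin(0.679687)/2 = 21.41°

21.41 degrees


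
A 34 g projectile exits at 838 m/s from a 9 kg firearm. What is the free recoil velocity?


v_recoil = m_p * v_p / m_gun = 0.034 * 838 / 9 = 3.166 m/s

3.166 m/s


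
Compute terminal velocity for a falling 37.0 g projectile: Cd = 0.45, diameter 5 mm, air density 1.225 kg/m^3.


A = pi*(d/2)^2 = pi*(5/2000)^2 = 1.96350e-05 m^2
vt = sqrt(2mg/(Cd*rho*A)) = sqrt(2*0.037*9.81/(0.45 * 1.225 * 1.96350e-05)) = 259 m/s

259 m/s


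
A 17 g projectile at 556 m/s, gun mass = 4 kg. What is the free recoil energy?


v_r = m_p*v_p/m_gun = 0.017*556/4 = 2.363 m/s, E_r = 0.5*m_gun*v_r^2 = 0.5*4*2.363^2 = 11.17 J

11.17 J


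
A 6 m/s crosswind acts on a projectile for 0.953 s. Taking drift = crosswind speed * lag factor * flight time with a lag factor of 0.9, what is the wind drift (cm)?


drift = v_wind * lag * t = 6 * 0.9 * 0.953 = 5.1462 m ≈ 514.6 cm

514.6 cm


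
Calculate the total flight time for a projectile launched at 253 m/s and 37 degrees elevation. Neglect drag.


T = 2*v0*sin(theta)/g = 2*253*sin(37°)/9.81 = 31.04 s

31.04 s


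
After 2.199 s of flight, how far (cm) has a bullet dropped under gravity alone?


drop = 0.5*g*t^2 = 0.5*9.81*2.199^2 = 23.7186 m ≈ 2372 cm

2372 cm


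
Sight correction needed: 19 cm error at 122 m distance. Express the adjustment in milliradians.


1 mrad subtends 1 cm per 10 m of range, so adj = error_cm / (dist_m / 10) = 19 / (122/10) = 1.557 mrad

1.557 mrad


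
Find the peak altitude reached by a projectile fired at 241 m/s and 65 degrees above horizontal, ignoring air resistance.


H = (v0*sin(theta))^2 / (2g) = (241*sin(65°))^2 / (2*9.81) = 2432 m

2432 m


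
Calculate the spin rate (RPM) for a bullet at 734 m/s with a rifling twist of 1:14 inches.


twist_m = 14*0.0254 = 0.3556 m
spin = v/twist = 734/0.3556 = 2064.117 rev/s
RPM = spin*60 = 2064.117*60 ≈ 123847 RPM

123847 RPM


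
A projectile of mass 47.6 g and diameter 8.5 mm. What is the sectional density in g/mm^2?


SD = m/d^2 = 47.6/8.5^2 = 0.6588 g/mm^2

0.6588 g/mm^2


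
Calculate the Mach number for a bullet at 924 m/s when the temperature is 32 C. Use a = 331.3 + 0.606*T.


a = 331.3 + 0.606*(32) = 350.692 m/s
M = v/a = 924/350.692 = 2.635

2.635


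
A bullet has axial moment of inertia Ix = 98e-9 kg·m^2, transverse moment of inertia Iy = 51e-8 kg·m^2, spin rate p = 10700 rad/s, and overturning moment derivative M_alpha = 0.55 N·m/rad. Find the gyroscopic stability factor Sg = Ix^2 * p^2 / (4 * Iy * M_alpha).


Sg = Ix^2 * p^2 / (4 * Iy * M_alpha) = (98e-9)^2 * 10700^2 / (4 * 51e-8 * 0.55) = 0.98

0.98


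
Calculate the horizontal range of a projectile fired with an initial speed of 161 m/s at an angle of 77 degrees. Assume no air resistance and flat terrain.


R = v0^2 * sin(2*theta) / g = 161^2 * sin(2*77°) / 9.81 = 1158 m

1158 m


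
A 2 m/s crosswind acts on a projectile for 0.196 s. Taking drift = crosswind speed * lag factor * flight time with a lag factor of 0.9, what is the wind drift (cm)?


drift = v_wind * lag * t = 2 * 0.9 * 0.196 = 0.3528 m ≈ 35.28 cm

35.28 cm


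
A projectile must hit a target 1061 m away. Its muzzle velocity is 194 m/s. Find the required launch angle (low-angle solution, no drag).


sin(2*theta) = R*g/v0^2 = 1061*9.81/194^2 = 0.276555, theta = arcsin(0.276555)/2 = 8.027°

8.027 degrees


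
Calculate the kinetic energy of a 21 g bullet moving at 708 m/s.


E = 0.5*m*v^2 = 0.5*0.021*708^2 = 5263 J

5263 J


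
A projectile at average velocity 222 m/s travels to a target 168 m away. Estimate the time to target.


t = d/v = 168/222 = 0.7568 s

0.7568 s


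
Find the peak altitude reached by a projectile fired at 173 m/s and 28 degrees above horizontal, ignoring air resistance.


H = (v0*sin(theta))^2 / (2g) = (173*sin(28°))^2 / (2*9.81) = 336.2 m

336.2 m


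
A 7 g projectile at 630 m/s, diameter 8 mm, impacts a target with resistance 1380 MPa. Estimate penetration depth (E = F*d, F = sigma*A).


A = pi*(d/2)^2 = pi*(8/2)^2 = 50.2655 mm^2
E = 0.5*m*v^2 = 0.5*0.007*630^2 = 1389.15 J
depth = E/(sigma*A) = 1389.15 J / (1380 MPa * 50.2655 mm^2) = 1389.15/(1380 * 50.2655) m = 0.0200263 m ≈ 20.03 mm

20.03 mm


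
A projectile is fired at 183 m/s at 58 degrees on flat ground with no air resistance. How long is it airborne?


T = 2*v0*sin(theta)/g = 2*183*sin(58°)/9.81 = 31.64 s

31.64 s


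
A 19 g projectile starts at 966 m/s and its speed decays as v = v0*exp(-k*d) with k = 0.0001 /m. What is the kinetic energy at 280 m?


v = v0*exp(-k*d) = 966*exp(-0.0001*280) = 939.327 m/s
E = 0.5*m*v^2 = 0.5*0.019*939.327^2 = 8382 J

8382 J


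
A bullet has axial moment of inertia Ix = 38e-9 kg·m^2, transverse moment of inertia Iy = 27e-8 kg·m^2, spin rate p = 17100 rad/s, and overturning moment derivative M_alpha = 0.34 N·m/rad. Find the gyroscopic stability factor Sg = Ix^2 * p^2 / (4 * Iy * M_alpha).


Sg = Ix^2 * p^2 / (4 * Iy * M_alpha) = (38e-9)^2 * 17100^2 / (4 * 27e-8 * 0.34) = 1.15

1.15


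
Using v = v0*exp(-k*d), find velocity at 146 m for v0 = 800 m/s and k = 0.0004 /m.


v = v0*exp(-k*d) = 800*exp(-0.0004*146) = 754.6 m/s

754.6 m/s


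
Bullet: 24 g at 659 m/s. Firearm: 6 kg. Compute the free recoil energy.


v_r = m_p*v_p/m_gun = 0.024*659/6 = 2.636 m/s, E_r = 0.5*m_gun*v_r^2 = 0.5*6*2.636^2 = 20.85 J

20.85 J


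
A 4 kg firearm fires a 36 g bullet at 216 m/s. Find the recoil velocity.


v_recoil = m_p * v_p / m_gun = 0.036 * 216 / 4 = 1.944 m/s

1.944 m/s


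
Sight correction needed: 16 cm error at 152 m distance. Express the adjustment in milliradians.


1 mrad subtends 1 cm per 10 m of range, so adj = error_cm / (dist_m / 10) = 16 / (152/10) = 1.053 mrad

1.053 mrad


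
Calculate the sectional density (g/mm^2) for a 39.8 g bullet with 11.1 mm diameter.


SD = m/d^2 = 39.8/11.1^2 = 0.323 g/mm^2

0.323 g/mm^2


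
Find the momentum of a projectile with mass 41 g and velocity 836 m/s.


p = m*v = 0.041*836 = 34.28 kg·m/s

34.28 kg·m/s


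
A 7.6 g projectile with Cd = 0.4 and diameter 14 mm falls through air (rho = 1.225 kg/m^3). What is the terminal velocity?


A = pi*(d/2)^2 = pi*(14/2000)^2 = 1.53938e-04 m^2
vt = sqrt(2mg/(Cd*rho*A)) = sqrt(2*0.0076*9.81/(0.4 * 1.225 * 1.53938e-04)) = 44.46 m/s

44.46 m/s


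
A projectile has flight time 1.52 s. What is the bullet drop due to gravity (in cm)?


drop = 0.5*g*t^2 = 0.5*9.81*1.52^2 = 11.3325 m ≈ 1133 cm

1133 cm


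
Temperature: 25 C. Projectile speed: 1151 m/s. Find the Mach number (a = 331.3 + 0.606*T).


a = 331.3 + 0.606*(25) = 346.45 m/s
M = v/a = 1151/346.45 = 3.322

3.322


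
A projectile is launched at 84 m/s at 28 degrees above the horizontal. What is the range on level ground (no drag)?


R = v0^2 * sin(2*theta) / g = 84^2 * sin(2*28°) / 9.81 = 596.3 m

596.3 m


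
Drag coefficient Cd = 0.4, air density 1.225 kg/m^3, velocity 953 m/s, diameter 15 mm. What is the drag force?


A = pi*(d/2)^2 = pi*(15/2000)^2 = 1.76715e-04 m^2
Fd = 0.5*Cd*rho*A*v^2 = 0.5*0.4*1.225*1.76715e-04*953^2 = 39.32 N

39.32 N
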